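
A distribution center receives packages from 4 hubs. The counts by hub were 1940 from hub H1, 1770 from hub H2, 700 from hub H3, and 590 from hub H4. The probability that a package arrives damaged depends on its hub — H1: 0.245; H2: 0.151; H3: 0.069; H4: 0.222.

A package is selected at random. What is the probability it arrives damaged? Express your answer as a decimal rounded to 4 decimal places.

Total: 1940 + 1770 + 700 + 590 = 5000.
P(H1) = 1940/5000 = 0.388. P(H2) = 1770/5000 = 0.354. P(H3) = 700/5000 = 0.14. P(H4) = 590/5000 = 0.118.
P(D) = P(D|H1)·P(H1) + P(D|H2)·P(H2) + P(D|H3)·P(H3) + P(D|H4)·P(H4)
      = 0.245·0.388 + 0.151·0.354 + 0.069·0.14 + 0.222·0.118
      = 0.09506 + 0.053454 + 0.00966 + 0.026196 = 0.18437

P(D) ≈ 0.1844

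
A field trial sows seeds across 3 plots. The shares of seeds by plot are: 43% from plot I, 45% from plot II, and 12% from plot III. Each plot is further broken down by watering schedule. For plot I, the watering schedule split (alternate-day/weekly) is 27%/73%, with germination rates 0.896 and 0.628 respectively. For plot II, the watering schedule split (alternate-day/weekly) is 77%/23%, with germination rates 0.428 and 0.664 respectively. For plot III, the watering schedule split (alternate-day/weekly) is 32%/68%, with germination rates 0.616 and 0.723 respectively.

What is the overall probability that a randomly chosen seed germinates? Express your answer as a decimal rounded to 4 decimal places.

P(G|I) = 0.27·0.896 + 0.73·0.628 = 0.24192 + 0.45844 = 0.70036
P(G|II) = 0.77·0.428 + 0.23·0.664 = 0.32956 + 0.15272 = 0.48228
P(G|III) = 0.32·0.616 + 0.68·0.723 = 0.19712 + 0.49164 = 0.68876
By total probability over the outer partition,
P(G) = 0.43·0.70036 + 0.45·0.48228 + 0.12·0.68876
      = 0.3011548 + 0.217026 + 0.0826512 = 0.600832

0.6008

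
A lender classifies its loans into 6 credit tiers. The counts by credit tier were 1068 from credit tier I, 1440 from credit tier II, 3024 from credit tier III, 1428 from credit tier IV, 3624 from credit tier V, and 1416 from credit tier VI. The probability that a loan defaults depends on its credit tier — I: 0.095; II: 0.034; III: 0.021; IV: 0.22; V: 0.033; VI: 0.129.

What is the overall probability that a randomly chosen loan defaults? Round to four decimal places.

P(D) ≈ 0.0692

Total: 1068 + 1440 + 3024 + 1428 + 3624 + 1416 = 12000.
P(I) = 1068/12000 = 0.089. P(II) = 1440/12000 = 0.12. P(III) = 3024/12000 = 0.252. P(IV) = 1428/12000 = 0.119. P(V) = 3624/12000 = 0.302. P(VI) = 1416/12000 = 0.118.
P(D) = P(D|I)·P(I) + P(D|II)·P(II) + P(D|III)·P(III) + P(D|IV)·P(IV) + P(D|V)·P(V) + P(D|VI)·P(VI)
      = 0.095·0.089 + 0.034·0.12 + 0.021·0.252 + 0.22·0.119 + 0.033·0.302 + 0.129·0.118
      = 0.008455 + 0.00408 + 0.005292 + 0.02618 + 0.009966 + 0.015222 = 0.069195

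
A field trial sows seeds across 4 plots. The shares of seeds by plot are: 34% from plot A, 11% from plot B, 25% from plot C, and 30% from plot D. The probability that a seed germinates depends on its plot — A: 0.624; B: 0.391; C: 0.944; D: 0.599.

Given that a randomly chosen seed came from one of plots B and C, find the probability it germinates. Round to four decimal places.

Let S = {B, C}.
P(S) = 0.11 + 0.25 = 0.36.
P(G ∩ S) = 0.391·0.11 + 0.944·0.25 = 0.04301 + 0.236 = 0.27901.
P(G | S) = 0.27901 / 0.36 = 0.775028…

P(G|S) ≈ 0.7750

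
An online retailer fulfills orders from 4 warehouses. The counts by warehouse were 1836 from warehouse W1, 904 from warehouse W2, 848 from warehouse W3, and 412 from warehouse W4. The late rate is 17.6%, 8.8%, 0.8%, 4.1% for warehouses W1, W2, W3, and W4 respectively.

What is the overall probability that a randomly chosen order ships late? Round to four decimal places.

0.1066

Total: 1836 + 904 + 848 + 412 = 4000.
P(W1) = 1836/4000 = 0.459. P(W2) = 904/4000 = 0.226. P(W3) = 848/4000 = 0.212. P(W4) = 412/4000 = 0.103.
P(L) = P(L|W1)·P(W1) + P(L|W2)·P(W2) + P(L|W3)·P(W3) + P(L|W4)·P(W4)
      = 0.176·0.459 + 0.088·0.226 + 0.008·0.212 + 0.041·0.103
      = 0.080784 + 0.019888 + 0.001696 + 0.004223 = 0.106591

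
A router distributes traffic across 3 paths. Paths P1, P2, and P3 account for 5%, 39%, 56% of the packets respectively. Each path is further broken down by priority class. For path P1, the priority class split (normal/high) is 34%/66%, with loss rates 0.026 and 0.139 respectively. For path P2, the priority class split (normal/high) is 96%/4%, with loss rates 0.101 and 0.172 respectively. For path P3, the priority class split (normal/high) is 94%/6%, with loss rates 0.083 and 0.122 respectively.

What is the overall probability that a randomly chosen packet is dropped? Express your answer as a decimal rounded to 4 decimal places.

P(L|P1) = 0.34·0.026 + 0.66·0.139 = 0.00884 + 0.09174 = 0.10058
P(L|P2) = 0.96·0.101 + 0.04·0.172 = 0.09696 + 0.00688 = 0.10384
P(L|P3) = 0.94·0.083 + 0.06·0.122 = 0.07802 + 0.00732 = 0.08534
By total probability over the outer partition,
P(L) = 0.05·0.10058 + 0.39·0.10384 + 0.56·0.08534
      = 0.005029 + 0.0404976 + 0.0477904 = 0.093317

0.0933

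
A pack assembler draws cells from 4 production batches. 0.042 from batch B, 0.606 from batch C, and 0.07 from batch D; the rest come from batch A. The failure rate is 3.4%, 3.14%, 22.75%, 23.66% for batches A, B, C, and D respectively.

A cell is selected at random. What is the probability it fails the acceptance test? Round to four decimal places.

P(F) ≈ 0.1653

P(A) = 1 − (0.042 + 0.606 + 0.07) = 0.282.
Summing over the partition,
P(F) = P(F|A)·P(A) + P(F|B)·P(B) + P(F|C)·P(C) + P(F|D)·P(D)
      = 0.034·0.282 + 0.0314·0.042 + 0.2275·0.606 + 0.2366·0.07
      = 0.009588 + 0.0013188 + 0.137865 + 0.016562 = 0.1653338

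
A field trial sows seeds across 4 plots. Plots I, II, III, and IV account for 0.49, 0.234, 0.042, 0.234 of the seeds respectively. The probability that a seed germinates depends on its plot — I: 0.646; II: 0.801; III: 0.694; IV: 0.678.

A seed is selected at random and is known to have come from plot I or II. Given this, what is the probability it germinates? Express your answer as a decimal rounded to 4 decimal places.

P(G|S) ≈ 0.6961

Let S = {I, II}.
P(S) = 0.49 + 0.234 = 0.724.
P(G ∩ S) = 0.646·0.49 + 0.801·0.234 = 0.31654 + 0.187434 = 0.503974.
P(G | S) = 0.503974 / 0.724 = 0.696097…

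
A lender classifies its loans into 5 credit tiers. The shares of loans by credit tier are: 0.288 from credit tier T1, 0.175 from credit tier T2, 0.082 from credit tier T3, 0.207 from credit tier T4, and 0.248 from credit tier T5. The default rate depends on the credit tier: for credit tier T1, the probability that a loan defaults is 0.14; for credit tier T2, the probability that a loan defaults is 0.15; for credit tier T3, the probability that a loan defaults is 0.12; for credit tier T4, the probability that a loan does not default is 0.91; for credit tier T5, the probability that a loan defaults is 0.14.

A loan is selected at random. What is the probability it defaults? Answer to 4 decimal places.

P(D|T4) = 1 − 0.91 = 0.09.
Summing over the partition,
P(D) = P(D|T1)·P(T1) + P(D|T2)·P(T2) + P(D|T3)·P(T3) + P(D|T4)·P(T4) + P(D|T5)·P(T5)
      = 0.14·0.288 + 0.15·0.175 + 0.12·0.082 + 0.09·0.207 + 0.14·0.248
      = 0.04032 + 0.02625 + 0.00984 + 0.01863 + 0.03472 = 0.12976

P(D) ≈ 0.1298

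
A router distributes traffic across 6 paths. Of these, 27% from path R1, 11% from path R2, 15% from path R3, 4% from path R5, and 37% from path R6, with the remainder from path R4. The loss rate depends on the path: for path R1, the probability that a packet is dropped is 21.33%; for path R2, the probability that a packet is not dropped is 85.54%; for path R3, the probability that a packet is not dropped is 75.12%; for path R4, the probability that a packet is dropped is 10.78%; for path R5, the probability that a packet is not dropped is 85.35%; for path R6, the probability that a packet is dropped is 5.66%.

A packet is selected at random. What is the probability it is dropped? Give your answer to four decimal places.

P(R4) = 1 − (0.27 + 0.11 + 0.15 + 0.04 + 0.37) = 0.06.
P(L|R2) = 1 − 0.8554 = 0.1446.
P(L|R3) = 1 − 0.7512 = 0.2488.
P(L|R5) = 1 − 0.8535 = 0.1465.
Summing over the partition,
P(L) = P(L|R1)·P(R1) + P(L|R2)·P(R2) + P(L|R3)·P(R3) + P(L|R4)·P(R4) + P(L|R5)·P(R5) + P(L|R6)·P(R6)
      = 0.2133·0.27 + 0.1446·0.11 + 0.2488·0.15 + 0.1078·0.06 + 0.1465·0.04 + 0.0566·0.37
      = 0.057591 + 0.015906 + 0.03732 + 0.006468 + 0.00586 + 0.020942 = 0.144087

P(L) ≈ 0.1441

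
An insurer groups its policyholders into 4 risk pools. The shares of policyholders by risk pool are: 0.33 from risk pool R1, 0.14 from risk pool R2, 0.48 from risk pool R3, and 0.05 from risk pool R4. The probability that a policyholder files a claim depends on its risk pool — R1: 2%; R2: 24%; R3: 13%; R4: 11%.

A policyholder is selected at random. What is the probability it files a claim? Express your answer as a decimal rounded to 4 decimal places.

P(C) = P(C|R1)·P(R1) + P(C|R2)·P(R2) + P(C|R3)·P(R3) + P(C|R4)·P(R4)
      = 0.02·0.33 + 0.24·0.14 + 0.13·0.48 + 0.11·0.05
      = 0.0066 + 0.0336 + 0.0624 + 0.0055 = 0.1081

P(C) ≈ 0.1081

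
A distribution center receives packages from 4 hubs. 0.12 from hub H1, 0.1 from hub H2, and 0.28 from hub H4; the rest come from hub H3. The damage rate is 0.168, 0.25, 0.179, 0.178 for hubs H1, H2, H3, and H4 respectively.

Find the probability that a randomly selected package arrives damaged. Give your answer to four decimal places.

0.1845

P(H3) = 1 − (0.12 + 0.1 + 0.28) = 0.5.
P(D) = P(D|H1)·P(H1) + P(D|H2)·P(H2) + P(D|H3)·P(H3) + P(D|H4)·P(H4)
      = 0.168·0.12 + 0.25·0.1 + 0.179·0.5 + 0.178·0.28
      = 0.02016 + 0.025 + 0.0895 + 0.04984 = 0.1845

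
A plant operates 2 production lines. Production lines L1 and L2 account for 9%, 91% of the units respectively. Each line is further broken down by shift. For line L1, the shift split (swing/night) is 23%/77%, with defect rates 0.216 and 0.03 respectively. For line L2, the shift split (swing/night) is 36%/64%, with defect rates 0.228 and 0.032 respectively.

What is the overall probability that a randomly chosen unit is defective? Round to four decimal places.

0.0999

P(D|L1) = 0.23·0.216 + 0.77·0.03 = 0.04968 + 0.0231 = 0.07278
P(D|L2) = 0.36·0.228 + 0.64·0.032 = 0.08208 + 0.02048 = 0.10256
By total probability over the outer partition,
P(D) = 0.09·0.07278 + 0.91·0.10256
      = 0.0065502 + 0.0933296 = 0.0998798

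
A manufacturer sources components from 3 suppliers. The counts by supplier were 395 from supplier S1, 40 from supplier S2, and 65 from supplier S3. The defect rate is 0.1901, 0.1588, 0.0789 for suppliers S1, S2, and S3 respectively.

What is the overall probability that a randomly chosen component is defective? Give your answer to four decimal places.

P(D) ≈ 0.1731

Total: 395 + 40 + 65 = 500.
P(S1) = 395/500 = 0.79. P(S2) = 40/500 = 0.08. P(S3) = 65/500 = 0.13.
By the law of total probability,
P(D) = P(D|S1)·P(S1) + P(D|S2)·P(S2) + P(D|S3)·P(S3)
      = 0.1901·0.79 + 0.1588·0.08 + 0.0789·0.13
      = 0.150179 + 0.012704 + 0.010257 = 0.17314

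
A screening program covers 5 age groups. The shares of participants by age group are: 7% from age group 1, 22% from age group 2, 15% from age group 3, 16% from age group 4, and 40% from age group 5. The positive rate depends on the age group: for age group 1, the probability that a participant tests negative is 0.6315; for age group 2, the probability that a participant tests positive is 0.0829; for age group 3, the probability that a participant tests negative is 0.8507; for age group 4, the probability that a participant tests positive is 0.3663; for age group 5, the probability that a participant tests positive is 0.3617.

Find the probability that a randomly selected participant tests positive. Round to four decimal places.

P(T) ≈ 0.2697

P(T|1) = 1 − 0.6315 = 0.3685.
P(T|3) = 1 − 0.8507 = 0.1493.
By the law of total probability,
P(T) = P(T|1)·P(1) + P(T|2)·P(2) + P(T|3)·P(3) + P(T|4)·P(4) + P(T|5)·P(5)
      = 0.3685·0.07 + 0.0829·0.22 + 0.1493·0.15 + 0.3663·0.16 + 0.3617·0.4
      = 0.025795 + 0.018238 + 0.022395 + 0.058608 + 0.14468 = 0.269716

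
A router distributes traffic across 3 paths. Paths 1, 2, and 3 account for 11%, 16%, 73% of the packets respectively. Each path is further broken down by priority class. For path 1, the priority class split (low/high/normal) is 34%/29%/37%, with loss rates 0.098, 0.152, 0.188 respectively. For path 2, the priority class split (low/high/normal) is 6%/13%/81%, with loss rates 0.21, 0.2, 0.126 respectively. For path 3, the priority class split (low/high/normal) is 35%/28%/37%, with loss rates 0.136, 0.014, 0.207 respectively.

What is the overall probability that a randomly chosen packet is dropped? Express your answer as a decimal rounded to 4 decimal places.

P(L|1) = 0.34·0.098 + 0.29·0.152 + 0.37·0.188 = 0.03332 + 0.04408 + 0.06956 = 0.14696
P(L|2) = 0.06·0.21 + 0.13·0.2 + 0.81·0.126 = 0.0126 + 0.026 + 0.10206 = 0.14066
P(L|3) = 0.35·0.136 + 0.28·0.014 + 0.37·0.207 = 0.0476 + 0.00392 + 0.07659 = 0.12811
By total probability over the outer partition,
P(L) = 0.11·0.14696 + 0.16·0.14066 + 0.73·0.12811
      = 0.0161656 + 0.0225056 + 0.0935203 = 0.1321915

P(L) ≈ 0.1322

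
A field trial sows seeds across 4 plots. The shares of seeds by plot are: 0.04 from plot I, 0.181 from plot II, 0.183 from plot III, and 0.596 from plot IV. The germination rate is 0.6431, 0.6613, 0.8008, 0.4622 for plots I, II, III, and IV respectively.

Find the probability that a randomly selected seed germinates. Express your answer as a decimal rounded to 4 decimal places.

Using total probability over the partition,
P(G) = P(G|I)·P(I) + P(G|II)·P(II) + P(G|III)·P(III) + P(G|IV)·P(IV)
      = 0.6431·0.04 + 0.6613·0.181 + 0.8008·0.183 + 0.4622·0.596
      = 0.025724 + 0.1196953 + 0.1465464 + 0.2754712 = 0.5674369

P(G) ≈ 0.5674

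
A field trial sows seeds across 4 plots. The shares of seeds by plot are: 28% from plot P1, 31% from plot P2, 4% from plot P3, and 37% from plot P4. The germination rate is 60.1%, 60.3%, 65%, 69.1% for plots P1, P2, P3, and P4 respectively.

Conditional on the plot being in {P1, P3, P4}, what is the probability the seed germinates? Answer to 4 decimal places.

Let S = {P1, P3, P4}.
P(S) = 0.28 + 0.04 + 0.37 = 0.69.
P(G ∩ S) = 0.601·0.28 + 0.65·0.04 + 0.691·0.37 = 0.16828 + 0.026 + 0.25567 = 0.44995.
P(G | S) = 0.44995 / 0.69 = 0.652101…

0.6521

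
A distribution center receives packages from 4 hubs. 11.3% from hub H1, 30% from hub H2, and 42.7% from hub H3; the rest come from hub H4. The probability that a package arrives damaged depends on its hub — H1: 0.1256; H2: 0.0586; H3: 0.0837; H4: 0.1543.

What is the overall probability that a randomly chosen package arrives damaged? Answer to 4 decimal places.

P(H4) = 1 − (0.113 + 0.3 + 0.427) = 0.16.
P(D) = P(D|H1)·P(H1) + P(D|H2)·P(H2) + P(D|H3)·P(H3) + P(D|H4)·P(H4)
      = 0.1256·0.113 + 0.0586·0.3 + 0.0837·0.427 + 0.1543·0.16
      = 0.0141928 + 0.01758 + 0.0357399 + 0.024688 = 0.0922007

P(D) ≈ 0.0922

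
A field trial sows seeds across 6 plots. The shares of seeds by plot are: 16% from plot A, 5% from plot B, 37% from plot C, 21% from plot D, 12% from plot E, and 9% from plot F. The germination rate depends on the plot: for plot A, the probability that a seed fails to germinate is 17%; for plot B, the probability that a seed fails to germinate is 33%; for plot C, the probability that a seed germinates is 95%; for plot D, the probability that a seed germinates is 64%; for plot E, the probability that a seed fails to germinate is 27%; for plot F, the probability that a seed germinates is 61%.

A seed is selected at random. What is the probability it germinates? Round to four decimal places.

P(G) ≈ 0.7947

P(G|A) = 1 − 0.17 = 0.83.
P(G|B) = 1 − 0.33 = 0.67.
P(G|E) = 1 − 0.27 = 0.73.
P(G) = P(G|A)·P(A) + P(G|B)·P(B) + P(G|C)·P(C) + P(G|D)·P(D) + P(G|E)·P(E) + P(G|F)·P(F)
      = 0.83·0.16 + 0.67·0.05 + 0.95·0.37 + 0.64·0.21 + 0.73·0.12 + 0.61·0.09
      = 0.1328 + 0.0335 + 0.3515 + 0.1344 + 0.0876 + 0.0549 = 0.7947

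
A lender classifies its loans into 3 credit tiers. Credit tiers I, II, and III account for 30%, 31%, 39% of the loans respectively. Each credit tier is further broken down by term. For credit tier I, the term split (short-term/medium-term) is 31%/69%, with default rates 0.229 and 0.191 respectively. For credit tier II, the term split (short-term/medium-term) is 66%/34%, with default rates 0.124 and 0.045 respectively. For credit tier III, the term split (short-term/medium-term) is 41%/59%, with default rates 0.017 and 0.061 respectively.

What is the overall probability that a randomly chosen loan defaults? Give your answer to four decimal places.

P(D|I) = 0.31·0.229 + 0.69·0.191 = 0.07099 + 0.13179 = 0.20278
P(D|II) = 0.66·0.124 + 0.34·0.045 = 0.08184 + 0.0153 = 0.09714
P(D|III) = 0.41·0.017 + 0.59·0.061 = 0.00697 + 0.03599 = 0.04296
Then overall,
P(D) = 0.3·0.20278 + 0.31·0.09714 + 0.39·0.04296
      = 0.060834 + 0.0301134 + 0.0167544 = 0.1077018

0.1077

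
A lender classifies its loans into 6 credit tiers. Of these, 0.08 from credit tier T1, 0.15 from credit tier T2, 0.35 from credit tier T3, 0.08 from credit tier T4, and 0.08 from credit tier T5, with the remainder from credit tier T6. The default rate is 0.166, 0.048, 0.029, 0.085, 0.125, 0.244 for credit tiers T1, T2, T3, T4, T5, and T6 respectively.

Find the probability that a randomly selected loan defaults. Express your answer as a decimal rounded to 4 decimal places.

0.1109

P(T6) = 1 − (0.08 + 0.15 + 0.35 + 0.08 + 0.08) = 0.26.
By the law of total probability,
P(D) = P(D|T1)·P(T1) + P(D|T2)·P(T2) + P(D|T3)·P(T3) + P(D|T4)·P(T4) + P(D|T5)·P(T5) + P(D|T6)·P(T6)
      = 0.166·0.08 + 0.048·0.15 + 0.029·0.35 + 0.085·0.08 + 0.125·0.08 + 0.244·0.26
      = 0.01328 + 0.0072 + 0.01015 + 0.0068 + 0.01 + 0.06344 = 0.11087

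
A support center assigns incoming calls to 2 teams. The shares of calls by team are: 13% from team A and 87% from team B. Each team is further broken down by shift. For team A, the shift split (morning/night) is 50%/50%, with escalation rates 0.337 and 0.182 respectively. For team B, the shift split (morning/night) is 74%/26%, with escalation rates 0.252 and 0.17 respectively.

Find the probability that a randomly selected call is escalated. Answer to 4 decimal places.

0.2344

P(E|A) = 0.5·0.337 + 0.5·0.182 = 0.1685 + 0.091 = 0.2595
P(E|B) = 0.74·0.252 + 0.26·0.17 = 0.18648 + 0.0442 = 0.23068
By total probability over the outer partition,
P(E) = 0.13·0.2595 + 0.87·0.23068
      = 0.033735 + 0.2006916 = 0.2344266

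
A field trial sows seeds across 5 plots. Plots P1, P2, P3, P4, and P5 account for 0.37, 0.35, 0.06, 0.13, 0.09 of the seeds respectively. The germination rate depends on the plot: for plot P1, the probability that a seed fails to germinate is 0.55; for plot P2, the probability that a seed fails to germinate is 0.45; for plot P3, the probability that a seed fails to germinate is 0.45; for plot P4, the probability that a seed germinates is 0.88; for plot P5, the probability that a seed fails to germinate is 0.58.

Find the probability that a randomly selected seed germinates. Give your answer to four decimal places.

0.5442

P(G|P1) = 1 − 0.55 = 0.45.
P(G|P2) = 1 − 0.45 = 0.55.
P(G|P3) = 1 − 0.45 = 0.55.
P(G|P5) = 1 − 0.58 = 0.42.
P(G) = P(G|P1)·P(P1) + P(G|P2)·P(P2) + P(G|P3)·P(P3) + P(G|P4)·P(P4) + P(G|P5)·P(P5)
      = 0.45·0.37 + 0.55·0.35 + 0.55·0.06 + 0.88·0.13 + 0.42·0.09
      = 0.1665 + 0.1925 + 0.033 + 0.1144 + 0.0378 = 0.5442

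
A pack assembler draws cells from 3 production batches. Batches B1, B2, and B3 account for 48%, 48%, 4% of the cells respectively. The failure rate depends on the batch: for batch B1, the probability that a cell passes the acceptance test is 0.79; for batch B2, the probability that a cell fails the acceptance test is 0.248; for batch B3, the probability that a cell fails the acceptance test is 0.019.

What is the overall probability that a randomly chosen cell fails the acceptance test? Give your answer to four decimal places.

0.2206

P(F|B1) = 1 − 0.79 = 0.21.
Summing over the partition,
P(F) = P(F|B1)·P(B1) + P(F|B2)·P(B2) + P(F|B3)·P(B3)
      = 0.21·0.48 + 0.248·0.48 + 0.019·0.04
      = 0.1008 + 0.11904 + 0.00076 = 0.2206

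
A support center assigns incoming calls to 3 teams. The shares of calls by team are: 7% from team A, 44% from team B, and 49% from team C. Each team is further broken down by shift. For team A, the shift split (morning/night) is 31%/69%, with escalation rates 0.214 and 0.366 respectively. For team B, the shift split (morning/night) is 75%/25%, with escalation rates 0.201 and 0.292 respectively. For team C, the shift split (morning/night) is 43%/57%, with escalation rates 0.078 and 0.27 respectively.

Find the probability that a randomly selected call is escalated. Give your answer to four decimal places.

P(E) ≈ 0.2126

P(E|A) = 0.31·0.214 + 0.69·0.366 = 0.06634 + 0.25254 = 0.31888
P(E|B) = 0.75·0.201 + 0.25·0.292 = 0.15075 + 0.073 = 0.22375
P(E|C) = 0.43·0.078 + 0.57·0.27 = 0.03354 + 0.1539 = 0.18744
Then overall,
P(E) = 0.07·0.31888 + 0.44·0.22375 + 0.49·0.18744
      = 0.0223216 + 0.09845 + 0.0918456 = 0.2126172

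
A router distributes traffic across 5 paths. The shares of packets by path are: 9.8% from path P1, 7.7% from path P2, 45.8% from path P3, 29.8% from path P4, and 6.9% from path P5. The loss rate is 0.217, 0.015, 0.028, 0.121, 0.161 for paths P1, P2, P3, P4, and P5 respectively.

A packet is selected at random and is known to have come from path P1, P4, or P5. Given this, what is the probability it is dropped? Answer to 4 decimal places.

0.1472

Let S = {P1, P4, P5}.
P(S) = 0.098 + 0.298 + 0.069 = 0.465.
P(L ∩ S) = 0.217·0.098 + 0.121·0.298 + 0.161·0.069 = 0.021266 + 0.036058 + 0.011109 = 0.068433.
P(L | S) = 0.068433 / 0.465 = 0.147168…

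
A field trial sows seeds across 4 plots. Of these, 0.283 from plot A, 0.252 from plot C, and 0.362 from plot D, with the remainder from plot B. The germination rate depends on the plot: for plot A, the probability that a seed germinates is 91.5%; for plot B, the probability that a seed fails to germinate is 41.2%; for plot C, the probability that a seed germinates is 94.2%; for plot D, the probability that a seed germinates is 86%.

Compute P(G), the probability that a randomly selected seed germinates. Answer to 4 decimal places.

P(B) = 1 − (0.283 + 0.252 + 0.362) = 0.103.
P(G|B) = 1 − 0.412 = 0.588.
By the law of total probability,
P(G) = P(G|A)·P(A) + P(G|B)·P(B) + P(G|C)·P(C) + P(G|D)·P(D)
      = 0.915·0.283 + 0.588·0.103 + 0.942·0.252 + 0.86·0.362
      = 0.258945 + 0.060564 + 0.237384 + 0.31132 = 0.868213

0.8682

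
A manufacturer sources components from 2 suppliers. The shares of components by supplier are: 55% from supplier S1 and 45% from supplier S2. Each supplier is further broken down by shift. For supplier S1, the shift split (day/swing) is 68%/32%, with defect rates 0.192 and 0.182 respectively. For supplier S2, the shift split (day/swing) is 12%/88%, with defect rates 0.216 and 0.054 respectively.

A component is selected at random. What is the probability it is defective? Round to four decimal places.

P(D) ≈ 0.1369

P(D|S1) = 0.68·0.192 + 0.32·0.182 = 0.13056 + 0.05824 = 0.1888
P(D|S2) = 0.12·0.216 + 0.88·0.054 = 0.02592 + 0.04752 = 0.07344
Then overall,
P(D) = 0.55·0.1888 + 0.45·0.07344
      = 0.10384 + 0.033048 = 0.136888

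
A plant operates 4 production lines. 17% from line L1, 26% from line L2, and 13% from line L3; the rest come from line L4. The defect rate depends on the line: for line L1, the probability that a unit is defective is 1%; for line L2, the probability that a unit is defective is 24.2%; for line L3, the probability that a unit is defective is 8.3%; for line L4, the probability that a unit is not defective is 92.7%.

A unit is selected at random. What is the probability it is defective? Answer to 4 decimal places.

P(L4) = 1 − (0.17 + 0.26 + 0.13) = 0.44.
P(D|L4) = 1 − 0.927 = 0.073.
By the law of total probability,
P(D) = P(D|L1)·P(L1) + P(D|L2)·P(L2) + P(D|L3)·P(L3) + P(D|L4)·P(L4)
      = 0.01·0.17 + 0.242·0.26 + 0.083·0.13 + 0.073·0.44
      = 0.0017 + 0.06292 + 0.01079 + 0.03212 = 0.10753

0.1075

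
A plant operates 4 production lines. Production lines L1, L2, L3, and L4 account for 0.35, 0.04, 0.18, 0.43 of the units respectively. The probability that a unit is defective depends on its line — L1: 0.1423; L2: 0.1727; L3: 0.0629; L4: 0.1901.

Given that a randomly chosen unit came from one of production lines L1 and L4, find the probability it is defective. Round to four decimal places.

Let S = {L1, L4}.
P(S) = 0.35 + 0.43 = 0.78.
P(D ∩ S) = 0.1423·0.35 + 0.1901·0.43 = 0.049805 + 0.081743 = 0.131548.
P(D | S) = 0.131548 / 0.78 = 0.168651…

0.1687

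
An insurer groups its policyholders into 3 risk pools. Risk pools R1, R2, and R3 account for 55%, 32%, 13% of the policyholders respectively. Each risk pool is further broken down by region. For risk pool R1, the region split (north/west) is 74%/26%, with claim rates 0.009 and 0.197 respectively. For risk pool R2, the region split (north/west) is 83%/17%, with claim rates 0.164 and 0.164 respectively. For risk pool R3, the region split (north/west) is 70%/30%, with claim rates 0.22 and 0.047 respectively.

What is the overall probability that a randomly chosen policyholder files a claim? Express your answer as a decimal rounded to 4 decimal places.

P(C) ≈ 0.1062

P(C|R1) = 0.74·0.009 + 0.26·0.197 = 0.00666 + 0.05122 = 0.05788
P(C|R2) = 0.83·0.164 + 0.17·0.164 = 0.13612 + 0.02788 = 0.164
P(C|R3) = 0.7·0.22 + 0.3·0.047 = 0.154 + 0.0141 = 0.1681
Then overall,
P(C) = 0.55·0.05788 + 0.32·0.164 + 0.13·0.1681
      = 0.031834 + 0.05248 + 0.021853 = 0.106167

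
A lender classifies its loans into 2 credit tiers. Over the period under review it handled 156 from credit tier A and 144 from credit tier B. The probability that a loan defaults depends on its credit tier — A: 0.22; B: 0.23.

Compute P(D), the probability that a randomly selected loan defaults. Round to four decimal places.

P(D) ≈ 0.2248

Total: 156 + 144 = 300.
P(A) = 156/300 = 0.52. P(B) = 144/300 = 0.48.
P(D) = P(D|A)·P(A) + P(D|B)·P(B)
      = 0.22·0.52 + 0.23·0.48
      = 0.1144 + 0.1104 = 0.2248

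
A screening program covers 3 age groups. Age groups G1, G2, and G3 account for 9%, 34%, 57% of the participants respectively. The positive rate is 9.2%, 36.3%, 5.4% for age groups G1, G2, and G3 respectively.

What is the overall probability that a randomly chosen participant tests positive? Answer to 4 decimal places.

0.1625

P(T) = P(T|G1)·P(G1) + P(T|G2)·P(G2) + P(T|G3)·P(G3)
      = 0.092·0.09 + 0.363·0.34 + 0.054·0.57
      = 0.00828 + 0.12342 + 0.03078 = 0.16248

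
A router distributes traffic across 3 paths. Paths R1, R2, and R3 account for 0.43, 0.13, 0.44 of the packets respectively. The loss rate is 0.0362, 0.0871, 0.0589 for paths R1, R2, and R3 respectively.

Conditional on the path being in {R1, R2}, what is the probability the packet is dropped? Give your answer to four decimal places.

P(L|S) ≈ 0.0480

Let S = {R1, R2}.
P(S) = 0.43 + 0.13 = 0.56.
P(L ∩ S) = 0.0362·0.43 + 0.0871·0.13 = 0.015566 + 0.011323 = 0.026889.
P(L | S) = 0.026889 / 0.56 = 0.048016…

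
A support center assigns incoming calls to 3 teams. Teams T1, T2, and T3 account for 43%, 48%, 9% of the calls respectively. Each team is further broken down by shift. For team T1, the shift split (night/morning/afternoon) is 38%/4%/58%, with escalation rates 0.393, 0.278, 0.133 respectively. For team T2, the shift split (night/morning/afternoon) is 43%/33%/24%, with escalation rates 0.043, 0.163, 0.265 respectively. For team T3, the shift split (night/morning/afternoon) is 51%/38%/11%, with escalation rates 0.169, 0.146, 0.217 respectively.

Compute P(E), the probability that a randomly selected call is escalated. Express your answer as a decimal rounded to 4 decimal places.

P(E|T1) = 0.38·0.393 + 0.04·0.278 + 0.58·0.133 = 0.14934 + 0.01112 + 0.07714 = 0.2376
P(E|T2) = 0.43·0.043 + 0.33·0.163 + 0.24·0.265 = 0.01849 + 0.05379 + 0.0636 = 0.13588
P(E|T3) = 0.51·0.169 + 0.38·0.146 + 0.11·0.217 = 0.08619 + 0.05548 + 0.02387 = 0.16554
By total probability over the outer partition,
P(E) = 0.43·0.2376 + 0.48·0.13588 + 0.09·0.16554
      = 0.102168 + 0.0652224 + 0.0148986 = 0.182289

P(E) ≈ 0.1823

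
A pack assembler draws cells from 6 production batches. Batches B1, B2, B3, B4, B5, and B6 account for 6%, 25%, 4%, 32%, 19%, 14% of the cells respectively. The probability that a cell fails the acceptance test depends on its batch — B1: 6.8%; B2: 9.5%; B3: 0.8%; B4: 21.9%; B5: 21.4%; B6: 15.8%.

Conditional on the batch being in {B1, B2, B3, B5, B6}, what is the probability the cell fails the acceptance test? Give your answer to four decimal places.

Let S = {B1, B2, B3, B5, B6}.
P(S) = 0.06 + 0.25 + 0.04 + 0.19 + 0.14 = 0.68.
P(F ∩ S) = 0.068·0.06 + 0.095·0.25 + 0.008·0.04 + 0.214·0.19 + 0.158·0.14 = 0.00408 + 0.02375 + 0.00032 + 0.04066 + 0.02212 = 0.09093.
P(F | S) = 0.09093 / 0.68 = 0.133721…

P(F|S) ≈ 0.1337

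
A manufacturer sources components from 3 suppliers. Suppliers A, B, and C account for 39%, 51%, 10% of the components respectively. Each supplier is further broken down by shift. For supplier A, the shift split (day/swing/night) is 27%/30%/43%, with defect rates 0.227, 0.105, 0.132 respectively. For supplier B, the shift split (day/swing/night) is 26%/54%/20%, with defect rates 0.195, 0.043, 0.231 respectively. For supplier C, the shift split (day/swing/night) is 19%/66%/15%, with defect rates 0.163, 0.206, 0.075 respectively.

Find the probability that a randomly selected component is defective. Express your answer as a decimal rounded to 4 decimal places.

P(D|A) = 0.27·0.227 + 0.3·0.105 + 0.43·0.132 = 0.06129 + 0.0315 + 0.05676 = 0.14955
P(D|B) = 0.26·0.195 + 0.54·0.043 + 0.2·0.231 = 0.0507 + 0.02322 + 0.0462 = 0.12012
P(D|C) = 0.19·0.163 + 0.66·0.206 + 0.15·0.075 = 0.03097 + 0.13596 + 0.01125 = 0.17818
By total probability over the outer partition,
P(D) = 0.39·0.14955 + 0.51·0.12012 + 0.1·0.17818
      = 0.0583245 + 0.0612612 + 0.017818 = 0.1374037

0.1374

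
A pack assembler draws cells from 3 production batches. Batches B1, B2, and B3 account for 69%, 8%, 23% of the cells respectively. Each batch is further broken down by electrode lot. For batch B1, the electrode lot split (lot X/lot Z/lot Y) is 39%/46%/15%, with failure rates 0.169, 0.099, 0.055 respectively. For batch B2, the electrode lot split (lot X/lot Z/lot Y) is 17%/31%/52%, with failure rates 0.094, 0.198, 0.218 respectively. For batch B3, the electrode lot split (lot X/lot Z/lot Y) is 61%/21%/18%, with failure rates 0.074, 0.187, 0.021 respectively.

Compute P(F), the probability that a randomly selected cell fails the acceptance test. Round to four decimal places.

P(F|B1) = 0.39·0.169 + 0.46·0.099 + 0.15·0.055 = 0.06591 + 0.04554 + 0.00825 = 0.1197
P(F|B2) = 0.17·0.094 + 0.31·0.198 + 0.52·0.218 = 0.01598 + 0.06138 + 0.11336 = 0.19072
P(F|B3) = 0.61·0.074 + 0.21·0.187 + 0.18·0.021 = 0.04514 + 0.03927 + 0.00378 = 0.08819
Then overall,
P(F) = 0.69·0.1197 + 0.08·0.19072 + 0.23·0.08819
      = 0.082593 + 0.0152576 + 0.0202837 = 0.1181343

P(F) ≈ 0.1181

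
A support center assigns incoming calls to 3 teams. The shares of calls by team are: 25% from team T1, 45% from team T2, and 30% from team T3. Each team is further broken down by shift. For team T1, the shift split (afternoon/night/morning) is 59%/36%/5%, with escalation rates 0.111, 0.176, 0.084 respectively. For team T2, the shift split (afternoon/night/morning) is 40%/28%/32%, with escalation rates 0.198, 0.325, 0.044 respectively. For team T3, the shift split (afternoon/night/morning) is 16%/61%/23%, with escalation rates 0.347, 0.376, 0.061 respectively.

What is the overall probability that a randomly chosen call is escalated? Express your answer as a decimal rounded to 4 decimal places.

P(E|T1) = 0.59·0.111 + 0.36·0.176 + 0.05·0.084 = 0.06549 + 0.06336 + 0.0042 = 0.13305
P(E|T2) = 0.4·0.198 + 0.28·0.325 + 0.32·0.044 = 0.0792 + 0.091 + 0.01408 = 0.18428
P(E|T3) = 0.16·0.347 + 0.61·0.376 + 0.23·0.061 = 0.05552 + 0.22936 + 0.01403 = 0.29891
By total probability over the outer partition,
P(E) = 0.25·0.13305 + 0.45·0.18428 + 0.3·0.29891
      = 0.0332625 + 0.082926 + 0.089673 = 0.2058615

P(E) ≈ 0.2059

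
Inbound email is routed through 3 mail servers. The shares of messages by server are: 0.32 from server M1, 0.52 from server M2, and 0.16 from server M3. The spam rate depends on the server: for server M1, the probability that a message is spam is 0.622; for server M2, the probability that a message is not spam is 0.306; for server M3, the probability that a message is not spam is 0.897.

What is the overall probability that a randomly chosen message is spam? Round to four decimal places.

P(S) ≈ 0.5764

P(S|M2) = 1 − 0.306 = 0.694.
P(S|M3) = 1 − 0.897 = 0.103.
Summing over the partition,
P(S) = P(S|M1)·P(M1) + P(S|M2)·P(M2) + P(S|M3)·P(M3)
      = 0.622·0.32 + 0.694·0.52 + 0.103·0.16
      = 0.19904 + 0.36088 + 0.01648 = 0.5764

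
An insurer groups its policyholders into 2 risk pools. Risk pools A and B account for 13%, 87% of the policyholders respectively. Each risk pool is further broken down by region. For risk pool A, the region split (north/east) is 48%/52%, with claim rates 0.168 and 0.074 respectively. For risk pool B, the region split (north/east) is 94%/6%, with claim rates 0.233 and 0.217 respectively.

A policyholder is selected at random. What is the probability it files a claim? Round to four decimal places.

P(C|A) = 0.48·0.168 + 0.52·0.074 = 0.08064 + 0.03848 = 0.11912
P(C|B) = 0.94·0.233 + 0.06·0.217 = 0.21902 + 0.01302 = 0.23204
By total probability over the outer partition,
P(C) = 0.13·0.11912 + 0.87·0.23204
      = 0.0154856 + 0.2018748 = 0.2173604

0.2174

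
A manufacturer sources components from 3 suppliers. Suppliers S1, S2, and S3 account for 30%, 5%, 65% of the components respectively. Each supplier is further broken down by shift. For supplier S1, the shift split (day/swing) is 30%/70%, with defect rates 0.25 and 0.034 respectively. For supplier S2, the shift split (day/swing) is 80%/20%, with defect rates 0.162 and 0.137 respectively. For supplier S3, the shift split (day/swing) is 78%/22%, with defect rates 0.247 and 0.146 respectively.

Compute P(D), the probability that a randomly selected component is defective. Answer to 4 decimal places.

P(D|S1) = 0.3·0.25 + 0.7·0.034 = 0.075 + 0.0238 = 0.0988
P(D|S2) = 0.8·0.162 + 0.2·0.137 = 0.1296 + 0.0274 = 0.157
P(D|S3) = 0.78·0.247 + 0.22·0.146 = 0.19266 + 0.03212 = 0.22478
By total probability over the outer partition,
P(D) = 0.3·0.0988 + 0.05·0.157 + 0.65·0.22478
      = 0.02964 + 0.00785 + 0.146107 = 0.183597

P(D) ≈ 0.1836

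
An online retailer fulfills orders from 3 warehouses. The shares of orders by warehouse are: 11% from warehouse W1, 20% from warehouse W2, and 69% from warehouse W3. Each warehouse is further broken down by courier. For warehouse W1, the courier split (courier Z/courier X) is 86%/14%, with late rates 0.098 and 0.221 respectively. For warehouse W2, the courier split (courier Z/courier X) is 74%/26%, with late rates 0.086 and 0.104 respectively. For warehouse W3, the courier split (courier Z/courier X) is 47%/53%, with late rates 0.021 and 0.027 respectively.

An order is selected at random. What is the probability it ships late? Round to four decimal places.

P(L|W1) = 0.86·0.098 + 0.14·0.221 = 0.08428 + 0.03094 = 0.11522
P(L|W2) = 0.74·0.086 + 0.26·0.104 = 0.06364 + 0.02704 = 0.09068
P(L|W3) = 0.47·0.021 + 0.53·0.027 = 0.00987 + 0.01431 = 0.02418
By total probability over the outer partition,
P(L) = 0.11·0.11522 + 0.2·0.09068 + 0.69·0.02418
      = 0.0126742 + 0.018136 + 0.0166842 = 0.0474944

P(L) ≈ 0.0475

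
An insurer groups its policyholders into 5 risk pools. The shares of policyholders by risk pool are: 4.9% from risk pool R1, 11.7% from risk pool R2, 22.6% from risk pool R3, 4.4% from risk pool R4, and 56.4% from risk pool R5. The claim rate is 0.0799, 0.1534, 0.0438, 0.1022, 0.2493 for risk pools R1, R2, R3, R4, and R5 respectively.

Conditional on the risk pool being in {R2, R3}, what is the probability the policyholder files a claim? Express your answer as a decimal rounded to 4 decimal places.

Let S = {R2, R3}.
P(S) = 0.117 + 0.226 = 0.343.
P(C ∩ S) = 0.1534·0.117 + 0.0438·0.226 = 0.0179478 + 0.0098988 = 0.0278466.
P(C | S) = 0.0278466 / 0.343 = 0.081185…

0.0812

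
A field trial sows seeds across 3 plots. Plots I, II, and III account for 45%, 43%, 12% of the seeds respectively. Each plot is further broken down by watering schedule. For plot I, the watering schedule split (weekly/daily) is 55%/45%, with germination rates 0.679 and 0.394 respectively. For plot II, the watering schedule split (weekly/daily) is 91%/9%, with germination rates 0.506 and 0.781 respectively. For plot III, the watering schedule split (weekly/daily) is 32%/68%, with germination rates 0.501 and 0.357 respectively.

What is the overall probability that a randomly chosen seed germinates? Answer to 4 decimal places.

P(G|I) = 0.55·0.679 + 0.45·0.394 = 0.37345 + 0.1773 = 0.55075
P(G|II) = 0.91·0.506 + 0.09·0.781 = 0.46046 + 0.07029 = 0.53075
P(G|III) = 0.32·0.501 + 0.68·0.357 = 0.16032 + 0.24276 = 0.40308
Then overall,
P(G) = 0.45·0.55075 + 0.43·0.53075 + 0.12·0.40308
      = 0.2478375 + 0.2282225 + 0.0483696 = 0.5244296

P(G) ≈ 0.5244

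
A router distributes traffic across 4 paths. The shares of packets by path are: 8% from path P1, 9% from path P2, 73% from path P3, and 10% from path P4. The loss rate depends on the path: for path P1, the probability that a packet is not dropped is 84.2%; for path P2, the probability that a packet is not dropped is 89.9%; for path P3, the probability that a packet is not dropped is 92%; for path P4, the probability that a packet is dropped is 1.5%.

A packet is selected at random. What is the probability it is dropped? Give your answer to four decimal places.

0.0816

P(L|P1) = 1 − 0.842 = 0.158.
P(L|P2) = 1 − 0.899 = 0.101.
P(L|P3) = 1 − 0.92 = 0.08.
Summing over the partition,
P(L) = P(L|P1)·P(P1) + P(L|P2)·P(P2) + P(L|P3)·P(P3) + P(L|P4)·P(P4)
      = 0.158·0.08 + 0.101·0.09 + 0.08·0.73 + 0.015·0.1
      = 0.01264 + 0.00909 + 0.0584 + 0.0015 = 0.08163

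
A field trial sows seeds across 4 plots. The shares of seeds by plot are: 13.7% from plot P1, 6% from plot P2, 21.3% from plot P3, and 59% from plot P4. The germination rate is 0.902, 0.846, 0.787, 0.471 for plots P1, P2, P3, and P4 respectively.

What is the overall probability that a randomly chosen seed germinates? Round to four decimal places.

P(G) ≈ 0.6199

P(G) = P(G|P1)·P(P1) + P(G|P2)·P(P2) + P(G|P3)·P(P3) + P(G|P4)·P(P4)
      = 0.902·0.137 + 0.846·0.06 + 0.787·0.213 + 0.471·0.59
      = 0.123574 + 0.05076 + 0.167631 + 0.27789 = 0.619855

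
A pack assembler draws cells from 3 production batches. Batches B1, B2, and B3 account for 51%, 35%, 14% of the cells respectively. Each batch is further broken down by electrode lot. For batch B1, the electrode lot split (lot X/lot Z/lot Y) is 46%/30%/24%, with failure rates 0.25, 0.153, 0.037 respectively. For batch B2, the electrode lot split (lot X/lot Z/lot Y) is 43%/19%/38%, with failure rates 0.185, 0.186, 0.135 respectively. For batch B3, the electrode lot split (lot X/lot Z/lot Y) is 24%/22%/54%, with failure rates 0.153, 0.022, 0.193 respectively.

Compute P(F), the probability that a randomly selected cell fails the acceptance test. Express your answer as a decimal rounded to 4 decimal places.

P(F|B1) = 0.46·0.25 + 0.3·0.153 + 0.24·0.037 = 0.115 + 0.0459 + 0.00888 = 0.16978
P(F|B2) = 0.43·0.185 + 0.19·0.186 + 0.38·0.135 = 0.07955 + 0.03534 + 0.0513 = 0.16619
P(F|B3) = 0.24·0.153 + 0.22·0.022 + 0.54·0.193 = 0.03672 + 0.00484 + 0.10422 = 0.14578
By total probability over the outer partition,
P(F) = 0.51·0.16978 + 0.35·0.16619 + 0.14·0.14578
      = 0.0865878 + 0.0581665 + 0.0204092 = 0.1651635

0.1652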